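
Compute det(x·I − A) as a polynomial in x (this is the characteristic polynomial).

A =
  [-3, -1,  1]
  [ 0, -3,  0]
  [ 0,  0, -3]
x^3 + 9*x^2 + 27*x + 27

Expanding det(x·I − A) (e.g. by cofactor expansion or by noting that A is similar to its Jordan form J, which has the same characteristic polynomial as A) gives
  χ_A(x) = x^3 + 9*x^2 + 27*x + 27
which factors as (x + 3)^3. The eigenvalues (with algebraic multiplicities) are λ = -3 with multiplicity 3.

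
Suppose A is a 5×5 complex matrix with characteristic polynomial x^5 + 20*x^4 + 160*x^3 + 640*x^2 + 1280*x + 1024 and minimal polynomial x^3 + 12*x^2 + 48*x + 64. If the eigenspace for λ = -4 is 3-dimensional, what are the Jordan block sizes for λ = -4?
Block sizes for λ = -4: [3, 1, 1]

Step 1 — from the characteristic polynomial, algebraic multiplicity of λ = -4 is 5. From dim ker(A − (-4)·I) = 3, there are exactly 3 Jordan blocks for λ = -4.
Step 2 — from the minimal polynomial, the factor (x + 4)^3 tells us the largest block for λ = -4 has size 3.
Step 3 — with total size 5, 3 blocks, and largest block 3, the block sizes (in nonincreasing order) are [3, 1, 1].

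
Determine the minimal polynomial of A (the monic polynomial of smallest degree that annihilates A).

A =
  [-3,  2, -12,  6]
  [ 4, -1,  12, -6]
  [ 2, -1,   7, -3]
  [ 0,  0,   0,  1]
x^2 - 2*x + 1

The characteristic polynomial is χ_A(x) = (x - 1)^4, so the eigenvalues are known. The minimal polynomial is
  m_A(x) = Π_λ (x − λ)^{k_λ}
where k_λ is the size of the *largest* Jordan block for λ (equivalently, the smallest k with (A − λI)^k v = 0 for every generalised eigenvector v of λ).

  λ = 1: largest Jordan block has size 2, contributing (x − 1)^2

So m_A(x) = (x - 1)^2 = x^2 - 2*x + 1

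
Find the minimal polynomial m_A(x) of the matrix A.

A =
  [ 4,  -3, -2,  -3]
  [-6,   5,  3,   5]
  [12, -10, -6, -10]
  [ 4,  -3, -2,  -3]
x^3

The characteristic polynomial is χ_A(x) = x^4, so the eigenvalues are known. The minimal polynomial is
  m_A(x) = Π_λ (x − λ)^{k_λ}
where k_λ is the size of the *largest* Jordan block for λ (equivalently, the smallest k with (A − λI)^k v = 0 for every generalised eigenvector v of λ).

  λ = 0: largest Jordan block has size 3, contributing (x − 0)^3

So m_A(x) = x^3 = x^3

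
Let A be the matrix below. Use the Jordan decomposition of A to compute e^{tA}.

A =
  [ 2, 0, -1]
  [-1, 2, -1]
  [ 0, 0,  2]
e^{tA} =
  [exp(2*t), 0, -t*exp(2*t)]
  [-t*exp(2*t), exp(2*t), t^2*exp(2*t)/2 - t*exp(2*t)]
  [0, 0, exp(2*t)]

Strategy: write A = P · J · P⁻¹ where J is a Jordan canonical form, so e^{tA} = P · e^{tJ} · P⁻¹, and e^{tJ} can be computed block-by-block.

A has Jordan form
J =
  [2, 1, 0]
  [0, 2, 1]
  [0, 0, 2]
(up to reordering of blocks).

Per-block formulas:
  For a 3×3 Jordan block J_3(2): exp(t · J_3(2)) = e^(2t)·(I + t·N + (t^2/2)·N^2), where N is the 3×3 nilpotent shift.

After assembling e^{tJ} and conjugating by P, we get:

e^{tA} =
  [exp(2*t), 0, -t*exp(2*t)]
  [-t*exp(2*t), exp(2*t), t^2*exp(2*t)/2 - t*exp(2*t)]
  [0, 0, exp(2*t)]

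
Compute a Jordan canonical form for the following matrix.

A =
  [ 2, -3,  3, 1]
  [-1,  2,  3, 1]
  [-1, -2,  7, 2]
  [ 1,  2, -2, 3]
J_3(3) ⊕ J_1(5)

The characteristic polynomial is
  det(x·I − A) = x^4 - 14*x^3 + 72*x^2 - 162*x + 135 = (x - 5)*(x - 3)^3

Eigenvalues and multiplicities (the geometric multiplicity of λ is n − rank(A − λI), which equals the number of Jordan blocks for λ):
  λ = 3: algebraic multiplicity = 3, geometric multiplicity = 1
  λ = 5: algebraic multiplicity = 1, geometric multiplicity = 1

Determining the block sizes for each eigenvalue:
  λ = 3: one block (gm = 1), so the single block has size am = 3 → block sizes [3]
  λ = 5: one block (gm = 1), so the single block has size am = 1 → block sizes [1]

Assembling the blocks gives a Jordan form
J =
  [3, 1, 0, 0]
  [0, 3, 1, 0]
  [0, 0, 3, 0]
  [0, 0, 0, 5]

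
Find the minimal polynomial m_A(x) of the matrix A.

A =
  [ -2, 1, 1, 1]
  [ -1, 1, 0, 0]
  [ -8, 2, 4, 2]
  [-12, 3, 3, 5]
x^3 - 6*x^2 + 12*x - 8

The characteristic polynomial is χ_A(x) = (x - 2)^4, so the eigenvalues are known. The minimal polynomial is
  m_A(x) = Π_λ (x − λ)^{k_λ}
where k_λ is the size of the *largest* Jordan block for λ (equivalently, the smallest k with (A − λI)^k v = 0 for every generalised eigenvector v of λ).

  λ = 2: largest Jordan block has size 3, contributing (x − 2)^3

So m_A(x) = (x - 2)^3 = x^3 - 6*x^2 + 12*x - 8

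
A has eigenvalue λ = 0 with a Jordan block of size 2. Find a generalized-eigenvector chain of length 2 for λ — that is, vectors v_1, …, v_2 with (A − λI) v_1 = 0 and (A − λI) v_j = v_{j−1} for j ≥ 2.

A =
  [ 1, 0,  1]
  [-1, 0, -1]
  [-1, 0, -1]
A Jordan chain for λ = 0 of length 2:
v_1 = (1, -1, -1)ᵀ
v_2 = (1, 0, 0)ᵀ

Let N = A − (0)·I. We want v_2 with N^2 v_2 = 0 but N^1 v_2 ≠ 0; then v_{j-1} := N · v_j for j = 2, …, 2.

Pick v_2 = (1, 0, 0)ᵀ.
Then v_1 = N · v_2 = (1, -1, -1)ᵀ.

Sanity check: (A − (0)·I) v_1 = (0, 0, 0)ᵀ = 0. ✓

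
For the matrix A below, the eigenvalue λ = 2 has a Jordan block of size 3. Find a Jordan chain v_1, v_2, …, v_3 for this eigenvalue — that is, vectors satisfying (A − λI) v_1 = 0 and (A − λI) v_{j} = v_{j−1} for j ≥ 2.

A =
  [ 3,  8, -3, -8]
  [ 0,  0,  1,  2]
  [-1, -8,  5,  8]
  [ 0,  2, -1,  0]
A Jordan chain for λ = 2 of length 3:
v_1 = (4, -1, -4, 1)ᵀ
v_2 = (1, 0, -1, 0)ᵀ
v_3 = (1, 0, 0, 0)ᵀ

Let N = A − (2)·I. We want v_3 with N^3 v_3 = 0 but N^2 v_3 ≠ 0; then v_{j-1} := N · v_j for j = 3, …, 2.

Pick v_3 = (1, 0, 0, 0)ᵀ.
Then v_2 = N · v_3 = (1, 0, -1, 0)ᵀ.
Then v_1 = N · v_2 = (4, -1, -4, 1)ᵀ.

Sanity check: (A − (2)·I) v_1 = (0, 0, 0, 0)ᵀ = 0. ✓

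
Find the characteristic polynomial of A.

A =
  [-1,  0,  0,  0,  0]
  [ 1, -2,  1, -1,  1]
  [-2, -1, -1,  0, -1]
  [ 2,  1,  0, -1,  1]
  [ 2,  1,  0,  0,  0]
x^5 + 5*x^4 + 10*x^3 + 10*x^2 + 5*x + 1

Expanding det(x·I − A) (e.g. by cofactor expansion or by noting that A is similar to its Jordan form J, which has the same characteristic polynomial as A) gives
  χ_A(x) = x^5 + 5*x^4 + 10*x^3 + 10*x^2 + 5*x + 1
which factors as (x + 1)^5. The eigenvalues (with algebraic multiplicities) are λ = -1 with multiplicity 5.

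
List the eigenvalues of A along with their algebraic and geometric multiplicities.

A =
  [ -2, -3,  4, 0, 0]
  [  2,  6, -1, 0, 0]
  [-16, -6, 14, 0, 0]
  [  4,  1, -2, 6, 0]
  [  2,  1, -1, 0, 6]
λ = 6: alg = 5, geom = 3

Step 1 — factor the characteristic polynomial to read off the algebraic multiplicities:
  χ_A(x) = (x - 6)^5

Step 2 — compute geometric multiplicities via the rank-nullity identity g(λ) = n − rank(A − λI):
  rank(A − (6)·I) = 2, so dim ker(A − (6)·I) = n − 2 = 3

Summary:
  λ = 6: algebraic multiplicity = 5, geometric multiplicity = 3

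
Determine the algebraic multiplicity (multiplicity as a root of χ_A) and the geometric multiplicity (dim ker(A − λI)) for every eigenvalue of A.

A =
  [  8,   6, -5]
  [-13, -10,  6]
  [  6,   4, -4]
λ = -2: alg = 3, geom = 1

Step 1 — factor the characteristic polynomial to read off the algebraic multiplicities:
  χ_A(x) = (x + 2)^3

Step 2 — compute geometric multiplicities via the rank-nullity identity g(λ) = n − rank(A − λI):
  rank(A − (-2)·I) = 2, so dim ker(A − (-2)·I) = n − 2 = 1

Summary:
  λ = -2: algebraic multiplicity = 3, geometric multiplicity = 1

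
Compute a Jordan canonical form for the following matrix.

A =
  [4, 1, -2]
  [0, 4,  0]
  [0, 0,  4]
J_2(4) ⊕ J_1(4)

The characteristic polynomial is
  det(x·I − A) = x^3 - 12*x^2 + 48*x - 64 = (x - 4)^3

Eigenvalues and multiplicities (the geometric multiplicity of λ is n − rank(A − λI), which equals the number of Jordan blocks for λ):
  λ = 4: algebraic multiplicity = 3, geometric multiplicity = 2

Determining the block sizes for each eigenvalue:
  λ = 4: 2 blocks summing to 3 forces exactly one block of size 2 and the rest size 1 → block sizes [2, 1]

Assembling the blocks gives a Jordan form
J =
  [4, 1, 0]
  [0, 4, 0]
  [0, 0, 4]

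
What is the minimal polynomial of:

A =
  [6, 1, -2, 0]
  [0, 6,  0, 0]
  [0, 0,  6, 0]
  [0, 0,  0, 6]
x^2 - 12*x + 36

The characteristic polynomial is χ_A(x) = (x - 6)^4, so the eigenvalues are known. The minimal polynomial is
  m_A(x) = Π_λ (x − λ)^{k_λ}
where k_λ is the size of the *largest* Jordan block for λ (equivalently, the smallest k with (A − λI)^k v = 0 for every generalised eigenvector v of λ).

  λ = 6: largest Jordan block has size 2, contributing (x − 6)^2

So m_A(x) = (x - 6)^2 = x^2 - 12*x + 36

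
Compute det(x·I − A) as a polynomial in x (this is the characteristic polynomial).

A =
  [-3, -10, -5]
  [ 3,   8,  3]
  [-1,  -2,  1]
x^3 - 6*x^2 + 12*x - 8

Expanding det(x·I − A) (e.g. by cofactor expansion or by noting that A is similar to its Jordan form J, which has the same characteristic polynomial as A) gives
  χ_A(x) = x^3 - 6*x^2 + 12*x - 8
which factors as (x - 2)^3. The eigenvalues (with algebraic multiplicities) are λ = 2 with multiplicity 3.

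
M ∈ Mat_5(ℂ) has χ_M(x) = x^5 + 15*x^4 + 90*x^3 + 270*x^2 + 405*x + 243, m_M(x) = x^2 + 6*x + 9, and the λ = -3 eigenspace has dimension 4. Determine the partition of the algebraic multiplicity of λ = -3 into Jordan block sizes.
Block sizes for λ = -3: [2, 1, 1, 1]

Step 1 — from the characteristic polynomial, algebraic multiplicity of λ = -3 is 5. From dim ker(M − (-3)·I) = 4, there are exactly 4 Jordan blocks for λ = -3.
Step 2 — from the minimal polynomial, the factor (x + 3)^2 tells us the largest block for λ = -3 has size 2.
Step 3 — with total size 5, 4 blocks, and largest block 2, the block sizes (in nonincreasing order) are [2, 1, 1, 1].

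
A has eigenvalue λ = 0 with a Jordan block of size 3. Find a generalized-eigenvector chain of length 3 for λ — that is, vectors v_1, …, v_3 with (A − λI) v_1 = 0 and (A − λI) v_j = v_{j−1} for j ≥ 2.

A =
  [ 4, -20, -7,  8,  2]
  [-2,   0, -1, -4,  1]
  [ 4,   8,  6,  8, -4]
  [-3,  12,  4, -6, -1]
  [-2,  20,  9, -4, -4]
A Jordan chain for λ = 0 of length 3:
v_1 = (0, -2, 8, 0, 8)ᵀ
v_2 = (4, -2, 4, -3, -2)ᵀ
v_3 = (1, 0, 0, 0, 0)ᵀ

Let N = A − (0)·I. We want v_3 with N^3 v_3 = 0 but N^2 v_3 ≠ 0; then v_{j-1} := N · v_j for j = 3, …, 2.

Pick v_3 = (1, 0, 0, 0, 0)ᵀ.
Then v_2 = N · v_3 = (4, -2, 4, -3, -2)ᵀ.
Then v_1 = N · v_2 = (0, -2, 8, 0, 8)ᵀ.

Sanity check: (A − (0)·I) v_1 = (0, 0, 0, 0, 0)ᵀ = 0. ✓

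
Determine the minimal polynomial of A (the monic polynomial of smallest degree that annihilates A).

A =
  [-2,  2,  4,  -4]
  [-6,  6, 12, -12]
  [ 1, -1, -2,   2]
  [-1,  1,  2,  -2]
x^2

The characteristic polynomial is χ_A(x) = x^4, so the eigenvalues are known. The minimal polynomial is
  m_A(x) = Π_λ (x − λ)^{k_λ}
where k_λ is the size of the *largest* Jordan block for λ (equivalently, the smallest k with (A − λI)^k v = 0 for every generalised eigenvector v of λ).

  λ = 0: largest Jordan block has size 2, contributing (x − 0)^2

So m_A(x) = x^2 = x^2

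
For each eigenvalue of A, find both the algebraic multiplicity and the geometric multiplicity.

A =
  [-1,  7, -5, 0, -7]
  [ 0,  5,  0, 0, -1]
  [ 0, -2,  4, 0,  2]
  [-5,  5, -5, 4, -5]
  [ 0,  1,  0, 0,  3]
λ = -1: alg = 1, geom = 1; λ = 4: alg = 4, geom = 3

Step 1 — factor the characteristic polynomial to read off the algebraic multiplicities:
  χ_A(x) = (x - 4)^4*(x + 1)

Step 2 — compute geometric multiplicities via the rank-nullity identity g(λ) = n − rank(A − λI):
  rank(A − (-1)·I) = 4, so dim ker(A − (-1)·I) = n − 4 = 1
  rank(A − (4)·I) = 2, so dim ker(A − (4)·I) = n − 2 = 3

Summary:
  λ = -1: algebraic multiplicity = 1, geometric multiplicity = 1
  λ = 4: algebraic multiplicity = 4, geometric multiplicity = 3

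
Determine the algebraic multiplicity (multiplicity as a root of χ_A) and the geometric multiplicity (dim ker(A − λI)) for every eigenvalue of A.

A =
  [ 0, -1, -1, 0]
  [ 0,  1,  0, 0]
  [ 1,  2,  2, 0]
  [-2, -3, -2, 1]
λ = 1: alg = 4, geom = 2

Step 1 — factor the characteristic polynomial to read off the algebraic multiplicities:
  χ_A(x) = (x - 1)^4

Step 2 — compute geometric multiplicities via the rank-nullity identity g(λ) = n − rank(A − λI):
  rank(A − (1)·I) = 2, so dim ker(A − (1)·I) = n − 2 = 2

Summary:
  λ = 1: algebraic multiplicity = 4, geometric multiplicity = 2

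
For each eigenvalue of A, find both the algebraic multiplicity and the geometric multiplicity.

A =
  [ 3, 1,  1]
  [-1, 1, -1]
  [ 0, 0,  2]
λ = 2: alg = 3, geom = 2

Step 1 — factor the characteristic polynomial to read off the algebraic multiplicities:
  χ_A(x) = (x - 2)^3

Step 2 — compute geometric multiplicities via the rank-nullity identity g(λ) = n − rank(A − λI):
  rank(A − (2)·I) = 1, so dim ker(A − (2)·I) = n − 1 = 2

Summary:
  λ = 2: algebraic multiplicity = 3, geometric multiplicity = 2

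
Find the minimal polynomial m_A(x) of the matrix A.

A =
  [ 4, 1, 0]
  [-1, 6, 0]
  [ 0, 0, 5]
x^2 - 10*x + 25

The characteristic polynomial is χ_A(x) = (x - 5)^3, so the eigenvalues are known. The minimal polynomial is
  m_A(x) = Π_λ (x − λ)^{k_λ}
where k_λ is the size of the *largest* Jordan block for λ (equivalently, the smallest k with (A − λI)^k v = 0 for every generalised eigenvector v of λ).

  λ = 5: largest Jordan block has size 2, contributing (x − 5)^2

So m_A(x) = (x - 5)^2 = x^2 - 10*x + 25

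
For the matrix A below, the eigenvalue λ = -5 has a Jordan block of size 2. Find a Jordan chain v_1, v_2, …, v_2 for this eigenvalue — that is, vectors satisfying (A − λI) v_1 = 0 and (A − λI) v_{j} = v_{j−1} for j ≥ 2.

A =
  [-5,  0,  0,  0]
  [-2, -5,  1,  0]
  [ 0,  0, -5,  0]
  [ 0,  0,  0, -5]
A Jordan chain for λ = -5 of length 2:
v_1 = (0, -2, 0, 0)ᵀ
v_2 = (1, 0, 0, 0)ᵀ

Let N = A − (-5)·I. We want v_2 with N^2 v_2 = 0 but N^1 v_2 ≠ 0; then v_{j-1} := N · v_j for j = 2, …, 2.

Pick v_2 = (1, 0, 0, 0)ᵀ.
Then v_1 = N · v_2 = (0, -2, 0, 0)ᵀ.

Sanity check: (A − (-5)·I) v_1 = (0, 0, 0, 0)ᵀ = 0. ✓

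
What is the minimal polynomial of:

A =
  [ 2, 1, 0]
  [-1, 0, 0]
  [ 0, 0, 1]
x^2 - 2*x + 1

The characteristic polynomial is χ_A(x) = (x - 1)^3, so the eigenvalues are known. The minimal polynomial is
  m_A(x) = Π_λ (x − λ)^{k_λ}
where k_λ is the size of the *largest* Jordan block for λ (equivalently, the smallest k with (A − λI)^k v = 0 for every generalised eigenvector v of λ).

  λ = 1: largest Jordan block has size 2, contributing (x − 1)^2

So m_A(x) = (x - 1)^2 = x^2 - 2*x + 1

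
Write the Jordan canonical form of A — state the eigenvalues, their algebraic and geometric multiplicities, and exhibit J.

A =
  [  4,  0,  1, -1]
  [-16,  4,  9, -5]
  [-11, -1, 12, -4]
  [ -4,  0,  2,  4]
J_3(6) ⊕ J_1(6)

The characteristic polynomial is
  det(x·I − A) = x^4 - 24*x^3 + 216*x^2 - 864*x + 1296 = (x - 6)^4

Eigenvalues and multiplicities (the geometric multiplicity of λ is n − rank(A − λI), which equals the number of Jordan blocks for λ):
  λ = 6: algebraic multiplicity = 4, geometric multiplicity = 2

Determining the block sizes for each eigenvalue:
  λ = 6: with am = 4 and gm = 2, the partition is not yet determined (e.g. several partitions of 4 into 2 parts exist). Let N = A − (6)·I. Computing rank(N^1) = 2, rank(N^2) = 1, rank(N^3) = 0; the number of blocks of size ≥ j is rank(N^{j−1}) − rank(N^j), giving [2, 1, 1]. So we have 1 block(s) of size 3, 1 block(s) of size 1 → block sizes [3, 1]

Assembling the blocks gives a Jordan form
J =
  [6, 1, 0, 0]
  [0, 6, 1, 0]
  [0, 0, 6, 0]
  [0, 0, 0, 6]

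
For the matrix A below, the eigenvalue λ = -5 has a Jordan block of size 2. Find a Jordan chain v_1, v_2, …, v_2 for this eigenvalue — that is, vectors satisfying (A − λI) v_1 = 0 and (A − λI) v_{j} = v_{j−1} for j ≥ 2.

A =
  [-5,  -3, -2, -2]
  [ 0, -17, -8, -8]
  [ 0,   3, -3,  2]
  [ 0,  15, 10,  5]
A Jordan chain for λ = -5 of length 2:
v_1 = (-3, -12, 3, 15)ᵀ
v_2 = (0, 1, 0, 0)ᵀ

Let N = A − (-5)·I. We want v_2 with N^2 v_2 = 0 but N^1 v_2 ≠ 0; then v_{j-1} := N · v_j for j = 2, …, 2.

Pick v_2 = (0, 1, 0, 0)ᵀ.
Then v_1 = N · v_2 = (-3, -12, 3, 15)ᵀ.

Sanity check: (A − (-5)·I) v_1 = (0, 0, 0, 0)ᵀ = 0. ✓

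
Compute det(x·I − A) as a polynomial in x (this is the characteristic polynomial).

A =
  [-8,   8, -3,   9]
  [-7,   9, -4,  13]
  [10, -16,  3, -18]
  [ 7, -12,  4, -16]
x^4 + 12*x^3 + 54*x^2 + 108*x + 81

Expanding det(x·I − A) (e.g. by cofactor expansion or by noting that A is similar to its Jordan form J, which has the same characteristic polynomial as A) gives
  χ_A(x) = x^4 + 12*x^3 + 54*x^2 + 108*x + 81
which factors as (x + 3)^4. The eigenvalues (with algebraic multiplicities) are λ = -3 with multiplicity 4.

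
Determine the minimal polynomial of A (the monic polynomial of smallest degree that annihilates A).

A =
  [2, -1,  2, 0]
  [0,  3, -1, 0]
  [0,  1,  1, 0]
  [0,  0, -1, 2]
x^3 - 6*x^2 + 12*x - 8

The characteristic polynomial is χ_A(x) = (x - 2)^4, so the eigenvalues are known. The minimal polynomial is
  m_A(x) = Π_λ (x − λ)^{k_λ}
where k_λ is the size of the *largest* Jordan block for λ (equivalently, the smallest k with (A − λI)^k v = 0 for every generalised eigenvector v of λ).

  λ = 2: largest Jordan block has size 3, contributing (x − 2)^3

So m_A(x) = (x - 2)^3 = x^3 - 6*x^2 + 12*x - 8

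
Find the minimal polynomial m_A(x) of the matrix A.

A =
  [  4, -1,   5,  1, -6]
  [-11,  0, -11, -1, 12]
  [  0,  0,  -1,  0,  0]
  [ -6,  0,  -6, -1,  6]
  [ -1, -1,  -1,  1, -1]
x^3 - 3*x^2 - 9*x - 5

The characteristic polynomial is χ_A(x) = (x - 5)*(x + 1)^4, so the eigenvalues are known. The minimal polynomial is
  m_A(x) = Π_λ (x − λ)^{k_λ}
where k_λ is the size of the *largest* Jordan block for λ (equivalently, the smallest k with (A − λI)^k v = 0 for every generalised eigenvector v of λ).

  λ = -1: largest Jordan block has size 2, contributing (x + 1)^2
  λ = 5: largest Jordan block has size 1, contributing (x − 5)

So m_A(x) = (x - 5)*(x + 1)^2 = x^3 - 3*x^2 - 9*x - 5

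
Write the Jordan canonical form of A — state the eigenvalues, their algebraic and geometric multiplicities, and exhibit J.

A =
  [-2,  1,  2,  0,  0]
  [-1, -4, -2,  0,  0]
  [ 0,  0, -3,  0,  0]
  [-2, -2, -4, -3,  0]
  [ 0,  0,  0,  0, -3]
J_2(-3) ⊕ J_1(-3) ⊕ J_1(-3) ⊕ J_1(-3)

The characteristic polynomial is
  det(x·I − A) = x^5 + 15*x^4 + 90*x^3 + 270*x^2 + 405*x + 243 = (x + 3)^5

Eigenvalues and multiplicities (the geometric multiplicity of λ is n − rank(A − λI), which equals the number of Jordan blocks for λ):
  λ = -3: algebraic multiplicity = 5, geometric multiplicity = 4

Determining the block sizes for each eigenvalue:
  λ = -3: 4 blocks summing to 5 forces exactly one block of size 2 and the rest size 1 → block sizes [2, 1, 1, 1]

Assembling the blocks gives a Jordan form
J =
  [-3,  1,  0,  0,  0]
  [ 0, -3,  0,  0,  0]
  [ 0,  0, -3,  0,  0]
  [ 0,  0,  0, -3,  0]
  [ 0,  0,  0,  0, -3]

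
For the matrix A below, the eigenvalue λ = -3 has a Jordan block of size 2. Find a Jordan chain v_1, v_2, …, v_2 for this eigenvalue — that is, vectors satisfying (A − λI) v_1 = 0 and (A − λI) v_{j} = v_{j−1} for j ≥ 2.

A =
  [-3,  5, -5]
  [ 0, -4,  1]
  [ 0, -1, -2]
A Jordan chain for λ = -3 of length 2:
v_1 = (5, -1, -1)ᵀ
v_2 = (0, 1, 0)ᵀ

Let N = A − (-3)·I. We want v_2 with N^2 v_2 = 0 but N^1 v_2 ≠ 0; then v_{j-1} := N · v_j for j = 2, …, 2.

Pick v_2 = (0, 1, 0)ᵀ.
Then v_1 = N · v_2 = (5, -1, -1)ᵀ.

Sanity check: (A − (-3)·I) v_1 = (0, 0, 0)ᵀ = 0. ✓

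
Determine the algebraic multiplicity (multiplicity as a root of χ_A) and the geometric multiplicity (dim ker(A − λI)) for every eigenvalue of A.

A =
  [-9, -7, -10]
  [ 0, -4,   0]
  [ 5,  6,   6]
λ = -4: alg = 2, geom = 1; λ = 1: alg = 1, geom = 1

Step 1 — factor the characteristic polynomial to read off the algebraic multiplicities:
  χ_A(x) = (x - 1)*(x + 4)^2

Step 2 — compute geometric multiplicities via the rank-nullity identity g(λ) = n − rank(A − λI):
  rank(A − (-4)·I) = 2, so dim ker(A − (-4)·I) = n − 2 = 1
  rank(A − (1)·I) = 2, so dim ker(A − (1)·I) = n − 2 = 1

Summary:
  λ = -4: algebraic multiplicity = 2, geometric multiplicity = 1
  λ = 1: algebraic multiplicity = 1, geometric multiplicity = 1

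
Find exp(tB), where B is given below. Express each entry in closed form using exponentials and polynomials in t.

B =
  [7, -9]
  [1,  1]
e^{tB} =
  [3*t*exp(4*t) + exp(4*t), -9*t*exp(4*t)]
  [t*exp(4*t), -3*t*exp(4*t) + exp(4*t)]

Strategy: write B = P · J · P⁻¹ where J is a Jordan canonical form, so e^{tB} = P · e^{tJ} · P⁻¹, and e^{tJ} can be computed block-by-block.

B has Jordan form
J =
  [4, 1]
  [0, 4]
(up to reordering of blocks).

Per-block formulas:
  For a 2×2 Jordan block J_2(4): exp(t · J_2(4)) = e^(4t)·(I + t·N), where N is the 2×2 nilpotent shift.

After assembling e^{tJ} and conjugating by P, we get:

e^{tB} =
  [3*t*exp(4*t) + exp(4*t), -9*t*exp(4*t)]
  [t*exp(4*t), -3*t*exp(4*t) + exp(4*t)]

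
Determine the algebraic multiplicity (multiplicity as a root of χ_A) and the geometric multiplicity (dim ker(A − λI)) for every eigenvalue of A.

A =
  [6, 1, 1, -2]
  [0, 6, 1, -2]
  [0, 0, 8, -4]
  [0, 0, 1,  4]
λ = 6: alg = 4, geom = 2

Step 1 — factor the characteristic polynomial to read off the algebraic multiplicities:
  χ_A(x) = (x - 6)^4

Step 2 — compute geometric multiplicities via the rank-nullity identity g(λ) = n − rank(A − λI):
  rank(A − (6)·I) = 2, so dim ker(A − (6)·I) = n − 2 = 2

Summary:
  λ = 6: algebraic multiplicity = 4, geometric multiplicity = 2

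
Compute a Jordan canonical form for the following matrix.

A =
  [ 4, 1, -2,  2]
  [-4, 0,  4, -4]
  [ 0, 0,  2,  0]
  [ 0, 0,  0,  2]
J_2(2) ⊕ J_1(2) ⊕ J_1(2)

The characteristic polynomial is
  det(x·I − A) = x^4 - 8*x^3 + 24*x^2 - 32*x + 16 = (x - 2)^4

Eigenvalues and multiplicities (the geometric multiplicity of λ is n − rank(A − λI), which equals the number of Jordan blocks for λ):
  λ = 2: algebraic multiplicity = 4, geometric multiplicity = 3

Determining the block sizes for each eigenvalue:
  λ = 2: 3 blocks summing to 4 forces exactly one block of size 2 and the rest size 1 → block sizes [2, 1, 1]

Assembling the blocks gives a Jordan form
J =
  [2, 1, 0, 0]
  [0, 2, 0, 0]
  [0, 0, 2, 0]
  [0, 0, 0, 2]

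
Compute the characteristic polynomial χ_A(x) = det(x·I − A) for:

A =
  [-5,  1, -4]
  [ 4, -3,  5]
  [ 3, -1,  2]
x^3 + 6*x^2 + 12*x + 8

Expanding det(x·I − A) (e.g. by cofactor expansion or by noting that A is similar to its Jordan form J, which has the same characteristic polynomial as A) gives
  χ_A(x) = x^3 + 6*x^2 + 12*x + 8
which factors as (x + 2)^3. The eigenvalues (with algebraic multiplicities) are λ = -2 with multiplicity 3.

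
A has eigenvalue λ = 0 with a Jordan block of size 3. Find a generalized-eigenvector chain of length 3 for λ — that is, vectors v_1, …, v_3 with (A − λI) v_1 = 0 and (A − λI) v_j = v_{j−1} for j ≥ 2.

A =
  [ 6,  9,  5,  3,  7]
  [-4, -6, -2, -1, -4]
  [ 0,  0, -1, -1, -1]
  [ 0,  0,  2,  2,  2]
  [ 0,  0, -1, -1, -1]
A Jordan chain for λ = 0 of length 3:
v_1 = (6, -4, 0, 0, 0)ᵀ
v_2 = (5, -2, -1, 2, -1)ᵀ
v_3 = (0, 0, 1, 0, 0)ᵀ

Let N = A − (0)·I. We want v_3 with N^3 v_3 = 0 but N^2 v_3 ≠ 0; then v_{j-1} := N · v_j for j = 3, …, 2.

Pick v_3 = (0, 0, 1, 0, 0)ᵀ.
Then v_2 = N · v_3 = (5, -2, -1, 2, -1)ᵀ.
Then v_1 = N · v_2 = (6, -4, 0, 0, 0)ᵀ.

Sanity check: (A − (0)·I) v_1 = (0, 0, 0, 0, 0)ᵀ = 0. ✓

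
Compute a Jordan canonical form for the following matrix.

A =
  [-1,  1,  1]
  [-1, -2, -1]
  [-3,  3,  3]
J_3(0)

The characteristic polynomial is
  det(x·I − A) = x^3

Eigenvalues and multiplicities (the geometric multiplicity of λ is n − rank(A − λI), which equals the number of Jordan blocks for λ):
  λ = 0: algebraic multiplicity = 3, geometric multiplicity = 1

Determining the block sizes for each eigenvalue:
  λ = 0: one block (gm = 1), so the single block has size am = 3 → block sizes [3]

Assembling the blocks gives a Jordan form
J =
  [0, 1, 0]
  [0, 0, 1]
  [0, 0, 0]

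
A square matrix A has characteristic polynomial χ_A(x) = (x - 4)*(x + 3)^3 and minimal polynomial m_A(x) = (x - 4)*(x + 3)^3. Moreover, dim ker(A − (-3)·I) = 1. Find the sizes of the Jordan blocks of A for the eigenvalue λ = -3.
Block sizes for λ = -3: [3]

Step 1 — from the characteristic polynomial, algebraic multiplicity of λ = -3 is 3. From dim ker(A − (-3)·I) = 1, there are exactly 1 Jordan blocks for λ = -3.
Step 2 — from the minimal polynomial, the factor (x + 3)^3 tells us the largest block for λ = -3 has size 3.
Step 3 — with total size 3, 1 blocks, and largest block 3, the block sizes (in nonincreasing order) are [3].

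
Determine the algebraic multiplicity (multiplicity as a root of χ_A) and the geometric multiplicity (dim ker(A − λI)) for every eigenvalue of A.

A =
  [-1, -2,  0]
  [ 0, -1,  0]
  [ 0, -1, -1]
λ = -1: alg = 3, geom = 2

Step 1 — factor the characteristic polynomial to read off the algebraic multiplicities:
  χ_A(x) = (x + 1)^3

Step 2 — compute geometric multiplicities via the rank-nullity identity g(λ) = n − rank(A − λI):
  rank(A − (-1)·I) = 1, so dim ker(A − (-1)·I) = n − 1 = 2

Summary:
  λ = -1: algebraic multiplicity = 3, geometric multiplicity = 2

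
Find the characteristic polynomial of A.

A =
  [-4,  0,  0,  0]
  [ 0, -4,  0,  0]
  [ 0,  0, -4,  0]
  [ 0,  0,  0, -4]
x^4 + 16*x^3 + 96*x^2 + 256*x + 256

Expanding det(x·I − A) (e.g. by cofactor expansion or by noting that A is similar to its Jordan form J, which has the same characteristic polynomial as A) gives
  χ_A(x) = x^4 + 16*x^3 + 96*x^2 + 256*x + 256
which factors as (x + 4)^4. The eigenvalues (with algebraic multiplicities) are λ = -4 with multiplicity 4.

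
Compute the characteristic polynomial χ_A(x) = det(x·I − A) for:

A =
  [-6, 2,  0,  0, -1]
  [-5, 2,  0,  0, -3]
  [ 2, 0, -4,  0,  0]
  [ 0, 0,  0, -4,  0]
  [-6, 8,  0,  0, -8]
x^5 + 20*x^4 + 160*x^3 + 640*x^2 + 1280*x + 1024

Expanding det(x·I − A) (e.g. by cofactor expansion or by noting that A is similar to its Jordan form J, which has the same characteristic polynomial as A) gives
  χ_A(x) = x^5 + 20*x^4 + 160*x^3 + 640*x^2 + 1280*x + 1024
which factors as (x + 4)^5. The eigenvalues (with algebraic multiplicities) are λ = -4 with multiplicity 5.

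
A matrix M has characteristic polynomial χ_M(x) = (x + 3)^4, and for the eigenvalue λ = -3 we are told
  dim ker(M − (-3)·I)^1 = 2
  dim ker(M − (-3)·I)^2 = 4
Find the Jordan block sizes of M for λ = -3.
Block sizes for λ = -3: [2, 2]

From the dimensions of kernels of powers, the number of Jordan blocks of size at least j is d_j − d_{j−1} where d_j = dim ker(N^j) (with d_0 = 0). Computing the differences gives [2, 2].
The number of blocks of size exactly k is (#blocks of size ≥ k) − (#blocks of size ≥ k + 1), so the partition is: 2 block(s) of size 2.
In nonincreasing order the block sizes are [2, 2].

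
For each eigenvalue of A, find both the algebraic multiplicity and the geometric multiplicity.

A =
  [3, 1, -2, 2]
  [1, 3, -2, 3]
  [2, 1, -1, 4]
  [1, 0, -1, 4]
λ = 2: alg = 3, geom = 1; λ = 3: alg = 1, geom = 1

Step 1 — factor the characteristic polynomial to read off the algebraic multiplicities:
  χ_A(x) = (x - 3)*(x - 2)^3

Step 2 — compute geometric multiplicities via the rank-nullity identity g(λ) = n − rank(A − λI):
  rank(A − (2)·I) = 3, so dim ker(A − (2)·I) = n − 3 = 1
  rank(A − (3)·I) = 3, so dim ker(A − (3)·I) = n − 3 = 1

Summary:
  λ = 2: algebraic multiplicity = 3, geometric multiplicity = 1
  λ = 3: algebraic multiplicity = 1, geometric multiplicity = 1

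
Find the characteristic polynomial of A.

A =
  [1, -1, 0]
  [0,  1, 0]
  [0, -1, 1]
x^3 - 3*x^2 + 3*x - 1

Expanding det(x·I − A) (e.g. by cofactor expansion or by noting that A is similar to its Jordan form J, which has the same characteristic polynomial as A) gives
  χ_A(x) = x^3 - 3*x^2 + 3*x - 1
which factors as (x - 1)^3. The eigenvalues (with algebraic multiplicities) are λ = 1 with multiplicity 3.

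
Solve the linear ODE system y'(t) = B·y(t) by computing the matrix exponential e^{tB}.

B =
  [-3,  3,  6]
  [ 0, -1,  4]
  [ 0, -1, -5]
e^{tB} =
  [exp(-3*t), 3*t*exp(-3*t), 6*t*exp(-3*t)]
  [0, 2*t*exp(-3*t) + exp(-3*t), 4*t*exp(-3*t)]
  [0, -t*exp(-3*t), -2*t*exp(-3*t) + exp(-3*t)]

Strategy: write B = P · J · P⁻¹ where J is a Jordan canonical form, so e^{tB} = P · e^{tJ} · P⁻¹, and e^{tJ} can be computed block-by-block.

B has Jordan form
J =
  [-3,  1,  0]
  [ 0, -3,  0]
  [ 0,  0, -3]
(up to reordering of blocks).

Per-block formulas:
  For a 1×1 block at λ = -3: exp(t · [-3]) = [e^(-3t)].
  For a 2×2 Jordan block J_2(-3): exp(t · J_2(-3)) = e^(-3t)·(I + t·N), where N is the 2×2 nilpotent shift.

After assembling e^{tJ} and conjugating by P, we get:

e^{tB} =
  [exp(-3*t), 3*t*exp(-3*t), 6*t*exp(-3*t)]
  [0, 2*t*exp(-3*t) + exp(-3*t), 4*t*exp(-3*t)]
  [0, -t*exp(-3*t), -2*t*exp(-3*t) + exp(-3*t)]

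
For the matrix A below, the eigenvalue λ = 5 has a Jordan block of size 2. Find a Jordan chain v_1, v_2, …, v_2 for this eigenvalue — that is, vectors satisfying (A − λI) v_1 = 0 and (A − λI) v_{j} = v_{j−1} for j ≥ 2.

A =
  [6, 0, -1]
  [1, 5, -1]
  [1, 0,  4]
A Jordan chain for λ = 5 of length 2:
v_1 = (1, 1, 1)ᵀ
v_2 = (1, 0, 0)ᵀ

Let N = A − (5)·I. We want v_2 with N^2 v_2 = 0 but N^1 v_2 ≠ 0; then v_{j-1} := N · v_j for j = 2, …, 2.

Pick v_2 = (1, 0, 0)ᵀ.
Then v_1 = N · v_2 = (1, 1, 1)ᵀ.

Sanity check: (A − (5)·I) v_1 = (0, 0, 0)ᵀ = 0. ✓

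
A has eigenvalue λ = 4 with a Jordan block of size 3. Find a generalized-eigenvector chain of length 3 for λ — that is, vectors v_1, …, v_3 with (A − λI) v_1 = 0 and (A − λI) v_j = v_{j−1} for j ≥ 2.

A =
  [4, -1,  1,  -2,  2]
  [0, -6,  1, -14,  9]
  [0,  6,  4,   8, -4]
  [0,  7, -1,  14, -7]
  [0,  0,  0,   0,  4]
A Jordan chain for λ = 4 of length 3:
v_1 = (2, 8, -4, -6, 0)ᵀ
v_2 = (-1, -10, 6, 7, 0)ᵀ
v_3 = (0, 1, 0, 0, 0)ᵀ

Let N = A − (4)·I. We want v_3 with N^3 v_3 = 0 but N^2 v_3 ≠ 0; then v_{j-1} := N · v_j for j = 3, …, 2.

Pick v_3 = (0, 1, 0, 0, 0)ᵀ.
Then v_2 = N · v_3 = (-1, -10, 6, 7, 0)ᵀ.
Then v_1 = N · v_2 = (2, 8, -4, -6, 0)ᵀ.

Sanity check: (A − (4)·I) v_1 = (0, 0, 0, 0, 0)ᵀ = 0. ✓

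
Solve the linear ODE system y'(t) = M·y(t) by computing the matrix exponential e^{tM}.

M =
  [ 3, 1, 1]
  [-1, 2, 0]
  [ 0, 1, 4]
e^{tM} =
  [-t^2*exp(3*t)/2 + exp(3*t), t*exp(3*t), t^2*exp(3*t)/2 + t*exp(3*t)]
  [t^2*exp(3*t)/2 - t*exp(3*t), -t*exp(3*t) + exp(3*t), -t^2*exp(3*t)/2]
  [-t^2*exp(3*t)/2, t*exp(3*t), t^2*exp(3*t)/2 + t*exp(3*t) + exp(3*t)]

Strategy: write M = P · J · P⁻¹ where J is a Jordan canonical form, so e^{tM} = P · e^{tJ} · P⁻¹, and e^{tJ} can be computed block-by-block.

M has Jordan form
J =
  [3, 1, 0]
  [0, 3, 1]
  [0, 0, 3]
(up to reordering of blocks).

Per-block formulas:
  For a 3×3 Jordan block J_3(3): exp(t · J_3(3)) = e^(3t)·(I + t·N + (t^2/2)·N^2), where N is the 3×3 nilpotent shift.

After assembling e^{tJ} and conjugating by P, we get:

e^{tM} =
  [-t^2*exp(3*t)/2 + exp(3*t), t*exp(3*t), t^2*exp(3*t)/2 + t*exp(3*t)]
  [t^2*exp(3*t)/2 - t*exp(3*t), -t*exp(3*t) + exp(3*t), -t^2*exp(3*t)/2]
  [-t^2*exp(3*t)/2, t*exp(3*t), t^2*exp(3*t)/2 + t*exp(3*t) + exp(3*t)]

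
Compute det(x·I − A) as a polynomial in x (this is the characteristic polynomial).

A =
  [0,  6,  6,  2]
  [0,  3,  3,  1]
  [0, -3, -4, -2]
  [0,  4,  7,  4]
x^4 - 3*x^3 + 3*x^2 - x

Expanding det(x·I − A) (e.g. by cofactor expansion or by noting that A is similar to its Jordan form J, which has the same characteristic polynomial as A) gives
  χ_A(x) = x^4 - 3*x^3 + 3*x^2 - x
which factors as x*(x - 1)^3. The eigenvalues (with algebraic multiplicities) are λ = 0 with multiplicity 1, λ = 1 with multiplicity 3.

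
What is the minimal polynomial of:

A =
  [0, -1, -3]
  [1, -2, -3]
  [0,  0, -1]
x^2 + 2*x + 1

The characteristic polynomial is χ_A(x) = (x + 1)^3, so the eigenvalues are known. The minimal polynomial is
  m_A(x) = Π_λ (x − λ)^{k_λ}
where k_λ is the size of the *largest* Jordan block for λ (equivalently, the smallest k with (A − λI)^k v = 0 for every generalised eigenvector v of λ).

  λ = -1: largest Jordan block has size 2, contributing (x + 1)^2

So m_A(x) = (x + 1)^2 = x^2 + 2*x + 1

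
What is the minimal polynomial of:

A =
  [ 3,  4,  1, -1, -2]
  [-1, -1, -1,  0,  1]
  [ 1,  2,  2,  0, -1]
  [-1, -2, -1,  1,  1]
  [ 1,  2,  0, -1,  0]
x^2 - 2*x + 1

The characteristic polynomial is χ_A(x) = (x - 1)^5, so the eigenvalues are known. The minimal polynomial is
  m_A(x) = Π_λ (x − λ)^{k_λ}
where k_λ is the size of the *largest* Jordan block for λ (equivalently, the smallest k with (A − λI)^k v = 0 for every generalised eigenvector v of λ).

  λ = 1: largest Jordan block has size 2, contributing (x − 1)^2

So m_A(x) = (x - 1)^2 = x^2 - 2*x + 1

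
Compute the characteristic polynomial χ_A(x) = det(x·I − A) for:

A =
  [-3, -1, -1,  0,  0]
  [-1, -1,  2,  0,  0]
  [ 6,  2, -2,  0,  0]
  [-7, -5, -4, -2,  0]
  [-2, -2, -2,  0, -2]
x^5 + 10*x^4 + 40*x^3 + 80*x^2 + 80*x + 32

Expanding det(x·I − A) (e.g. by cofactor expansion or by noting that A is similar to its Jordan form J, which has the same characteristic polynomial as A) gives
  χ_A(x) = x^5 + 10*x^4 + 40*x^3 + 80*x^2 + 80*x + 32
which factors as (x + 2)^5. The eigenvalues (with algebraic multiplicities) are λ = -2 with multiplicity 5.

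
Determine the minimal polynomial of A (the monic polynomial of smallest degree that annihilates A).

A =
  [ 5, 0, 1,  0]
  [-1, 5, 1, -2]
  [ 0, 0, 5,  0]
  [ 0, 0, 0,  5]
x^3 - 15*x^2 + 75*x - 125

The characteristic polynomial is χ_A(x) = (x - 5)^4, so the eigenvalues are known. The minimal polynomial is
  m_A(x) = Π_λ (x − λ)^{k_λ}
where k_λ is the size of the *largest* Jordan block for λ (equivalently, the smallest k with (A − λI)^k v = 0 for every generalised eigenvector v of λ).

  λ = 5: largest Jordan block has size 3, contributing (x − 5)^3

So m_A(x) = (x - 5)^3 = x^3 - 15*x^2 + 75*x - 125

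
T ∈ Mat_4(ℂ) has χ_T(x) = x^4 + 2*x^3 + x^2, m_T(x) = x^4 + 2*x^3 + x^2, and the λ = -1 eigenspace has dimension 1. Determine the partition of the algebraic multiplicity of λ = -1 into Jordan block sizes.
Block sizes for λ = -1: [2]

Step 1 — from the characteristic polynomial, algebraic multiplicity of λ = -1 is 2. From dim ker(T − (-1)·I) = 1, there are exactly 1 Jordan blocks for λ = -1.
Step 2 — from the minimal polynomial, the factor (x + 1)^2 tells us the largest block for λ = -1 has size 2.
Step 3 — with total size 2, 1 blocks, and largest block 2, the block sizes (in nonincreasing order) are [2].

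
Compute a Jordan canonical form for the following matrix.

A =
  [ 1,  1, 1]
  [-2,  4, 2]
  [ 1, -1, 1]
J_2(2) ⊕ J_1(2)

The characteristic polynomial is
  det(x·I − A) = x^3 - 6*x^2 + 12*x - 8 = (x - 2)^3

Eigenvalues and multiplicities (the geometric multiplicity of λ is n − rank(A − λI), which equals the number of Jordan blocks for λ):
  λ = 2: algebraic multiplicity = 3, geometric multiplicity = 2

Determining the block sizes for each eigenvalue:
  λ = 2: 2 blocks summing to 3 forces exactly one block of size 2 and the rest size 1 → block sizes [2, 1]

Assembling the blocks gives a Jordan form
J =
  [2, 1, 0]
  [0, 2, 0]
  [0, 0, 2]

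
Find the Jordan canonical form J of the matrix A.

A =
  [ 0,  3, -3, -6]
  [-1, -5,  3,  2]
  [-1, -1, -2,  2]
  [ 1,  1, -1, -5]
J_3(-3) ⊕ J_1(-3)

The characteristic polynomial is
  det(x·I − A) = x^4 + 12*x^3 + 54*x^2 + 108*x + 81 = (x + 3)^4

Eigenvalues and multiplicities (the geometric multiplicity of λ is n − rank(A − λI), which equals the number of Jordan blocks for λ):
  λ = -3: algebraic multiplicity = 4, geometric multiplicity = 2

Determining the block sizes for each eigenvalue:
  λ = -3: with am = 4 and gm = 2, the partition is not yet determined (e.g. several partitions of 4 into 2 parts exist). Let N = A − (-3)·I. Computing rank(N^1) = 2, rank(N^2) = 1, rank(N^3) = 0; the number of blocks of size ≥ j is rank(N^{j−1}) − rank(N^j), giving [2, 1, 1]. So we have 1 block(s) of size 3, 1 block(s) of size 1 → block sizes [3, 1]

Assembling the blocks gives a Jordan form
J =
  [-3,  1,  0,  0]
  [ 0, -3,  1,  0]
  [ 0,  0, -3,  0]
  [ 0,  0,  0, -3]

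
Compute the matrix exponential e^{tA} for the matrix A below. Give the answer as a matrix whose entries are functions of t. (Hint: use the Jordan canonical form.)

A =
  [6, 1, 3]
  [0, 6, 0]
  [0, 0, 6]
e^{tA} =
  [exp(6*t), t*exp(6*t), 3*t*exp(6*t)]
  [0, exp(6*t), 0]
  [0, 0, exp(6*t)]

Strategy: write A = P · J · P⁻¹ where J is a Jordan canonical form, so e^{tA} = P · e^{tJ} · P⁻¹, and e^{tJ} can be computed block-by-block.

A has Jordan form
J =
  [6, 1, 0]
  [0, 6, 0]
  [0, 0, 6]
(up to reordering of blocks).

Per-block formulas:
  For a 1×1 block at λ = 6: exp(t · [6]) = [e^(6t)].
  For a 2×2 Jordan block J_2(6): exp(t · J_2(6)) = e^(6t)·(I + t·N), where N is the 2×2 nilpotent shift.

After assembling e^{tJ} and conjugating by P, we get:

e^{tA} =
  [exp(6*t), t*exp(6*t), 3*t*exp(6*t)]
  [0, exp(6*t), 0]
  [0, 0, exp(6*t)]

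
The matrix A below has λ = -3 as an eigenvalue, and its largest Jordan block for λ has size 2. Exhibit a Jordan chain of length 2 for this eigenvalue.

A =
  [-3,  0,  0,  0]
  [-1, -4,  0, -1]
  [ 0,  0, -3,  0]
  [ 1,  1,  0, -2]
A Jordan chain for λ = -3 of length 2:
v_1 = (0, -1, 0, 1)ᵀ
v_2 = (1, 0, 0, 0)ᵀ

Let N = A − (-3)·I. We want v_2 with N^2 v_2 = 0 but N^1 v_2 ≠ 0; then v_{j-1} := N · v_j for j = 2, …, 2.

Pick v_2 = (1, 0, 0, 0)ᵀ.
Then v_1 = N · v_2 = (0, -1, 0, 1)ᵀ.

Sanity check: (A − (-3)·I) v_1 = (0, 0, 0, 0)ᵀ = 0. ✓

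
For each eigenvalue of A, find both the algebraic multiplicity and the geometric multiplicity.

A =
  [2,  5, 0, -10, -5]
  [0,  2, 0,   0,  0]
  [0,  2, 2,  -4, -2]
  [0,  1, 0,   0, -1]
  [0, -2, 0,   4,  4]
λ = 2: alg = 5, geom = 4

Step 1 — factor the characteristic polynomial to read off the algebraic multiplicities:
  χ_A(x) = (x - 2)^5

Step 2 — compute geometric multiplicities via the rank-nullity identity g(λ) = n − rank(A − λI):
  rank(A − (2)·I) = 1, so dim ker(A − (2)·I) = n − 1 = 4

Summary:
  λ = 2: algebraic multiplicity = 5, geometric multiplicity = 4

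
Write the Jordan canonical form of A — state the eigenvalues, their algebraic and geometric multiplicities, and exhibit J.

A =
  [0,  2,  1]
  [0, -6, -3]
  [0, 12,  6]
J_2(0) ⊕ J_1(0)

The characteristic polynomial is
  det(x·I − A) = x^3

Eigenvalues and multiplicities (the geometric multiplicity of λ is n − rank(A − λI), which equals the number of Jordan blocks for λ):
  λ = 0: algebraic multiplicity = 3, geometric multiplicity = 2

Determining the block sizes for each eigenvalue:
  λ = 0: 2 blocks summing to 3 forces exactly one block of size 2 and the rest size 1 → block sizes [2, 1]

Assembling the blocks gives a Jordan form
J =
  [0, 1, 0]
  [0, 0, 0]
  [0, 0, 0]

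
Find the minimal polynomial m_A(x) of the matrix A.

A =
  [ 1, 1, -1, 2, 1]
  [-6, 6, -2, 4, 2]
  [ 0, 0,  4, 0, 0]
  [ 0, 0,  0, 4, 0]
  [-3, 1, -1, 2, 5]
x^2 - 8*x + 16

The characteristic polynomial is χ_A(x) = (x - 4)^5, so the eigenvalues are known. The minimal polynomial is
  m_A(x) = Π_λ (x − λ)^{k_λ}
where k_λ is the size of the *largest* Jordan block for λ (equivalently, the smallest k with (A − λI)^k v = 0 for every generalised eigenvector v of λ).

  λ = 4: largest Jordan block has size 2, contributing (x − 4)^2

So m_A(x) = (x - 4)^2 = x^2 - 8*x + 16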